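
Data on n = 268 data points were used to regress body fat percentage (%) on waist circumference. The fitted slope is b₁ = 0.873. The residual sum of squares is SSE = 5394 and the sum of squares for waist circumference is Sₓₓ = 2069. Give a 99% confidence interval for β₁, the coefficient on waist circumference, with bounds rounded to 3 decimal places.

(0.616, 1.130)

MSE = SSE/(n − 2) = 5394/266 = 20.2782.
SE(b₁) = √(MSE/Sₓₓ) = √(20.2782/2069) = 0.0989998.
df = n − 2 = 266.
t* = t_{0.005, 266} = 2.594438.
Margin = t* × SE = 2.594438 × 0.0989998 = 0.25685.
CI: 0.873 ± 0.25685 → (0.616, 1.130).
With 99% confidence, each one-unit increase in waist circumference is associated with a change of between 0.616 and 1.130 % in body fat percentage.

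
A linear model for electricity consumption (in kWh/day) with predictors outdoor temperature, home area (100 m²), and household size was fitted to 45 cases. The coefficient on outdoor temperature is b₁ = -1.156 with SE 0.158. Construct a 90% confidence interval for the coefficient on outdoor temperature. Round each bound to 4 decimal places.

(-1.4219, -0.8901)

df = n − k − 1 = 45 − 3 − 1 = 41.
t* = t_{0.05, 41} = 1.682878.
Margin = t* × SE = 1.682878 × 0.158 = 0.265895.
CI: -1.156 ± 0.265895 → (-1.4219, -0.8901).
With 90% confidence, each one-unit increase in outdoor temperature is associated with a change of between -1.4219 and -0.8901 kWh/day in electricity consumption, holding the other predictors fixed.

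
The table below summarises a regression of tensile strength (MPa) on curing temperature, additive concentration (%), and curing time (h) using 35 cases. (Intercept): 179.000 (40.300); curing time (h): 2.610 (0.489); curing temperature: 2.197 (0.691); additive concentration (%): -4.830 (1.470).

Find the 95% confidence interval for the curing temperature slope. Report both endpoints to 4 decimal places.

(0.7877, 3.6063)

Read off: b = 2.197, SE = 0.691 for curing temperature.
df = n − k − 1 = 35 − 3 − 1 = 31.
t* = t_{0.025, 31} = 2.039513.
Margin = t* × SE = 2.039513 × 0.691 = 1.409304.
CI: 2.197 ± 1.409304 → (0.7877, 3.6063).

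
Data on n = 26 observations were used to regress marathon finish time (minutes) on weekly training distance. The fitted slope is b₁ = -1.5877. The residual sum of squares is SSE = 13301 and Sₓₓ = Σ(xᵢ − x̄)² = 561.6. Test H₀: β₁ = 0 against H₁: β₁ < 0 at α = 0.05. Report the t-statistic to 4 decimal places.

t = -1.5983

MSE = SSE/(n − 2) = 13301/24 = 554.208.
SE(b₁) = √(MSE/Sₓₓ) = √(554.208/561.6) = 0.993397.
t = -1.5877 / 0.993397 = -1.5983.
df = n − 2 = 24.
One-sided p ≈ 0.0615, which is ≥ 0.05, so fail to reject H₀.
The data do not give significant evidence that the true slope on weekly training distance is negative.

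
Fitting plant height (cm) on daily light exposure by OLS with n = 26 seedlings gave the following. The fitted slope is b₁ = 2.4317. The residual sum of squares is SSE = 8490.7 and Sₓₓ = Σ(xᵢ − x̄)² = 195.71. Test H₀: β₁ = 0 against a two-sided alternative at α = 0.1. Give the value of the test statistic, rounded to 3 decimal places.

MSE = SSE/(n − 2) = 8490.7/24 = 353.779.
SE(b₁) = √(MSE/Sₓₓ) = √(353.779/195.71) = 1.3445.
t = 2.4317 / 1.3445 = 1.809.
df = n − 2 = 24.
Two-sided p ≈ 0.0831, which is < 0.1, so reject H₀.
There is evidence that daily light exposure is associated with plant height.

t = 1.809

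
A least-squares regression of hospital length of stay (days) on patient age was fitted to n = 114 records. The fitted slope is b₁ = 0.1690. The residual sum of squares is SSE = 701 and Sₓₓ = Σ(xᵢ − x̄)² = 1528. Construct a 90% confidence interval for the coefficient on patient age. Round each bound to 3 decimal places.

MSE = SSE/(n − 2) = 701/112 = 6.25893.
SE(b₁) = √(MSE/Sₓₓ) = √(6.25893/1528) = 0.0640012.
df = n − 2 = 112.
t* = t_{0.05, 112} = 1.658573.
Margin = t* × SE = 1.658573 × 0.0640012 = 0.10615.
CI: 0.1690 ± 0.10615 → (0.063, 0.275).
With 90% confidence, each one-unit increase in patient age is associated with a change of between 0.063 and 0.275 days in hospital length of stay.

(0.063, 0.275)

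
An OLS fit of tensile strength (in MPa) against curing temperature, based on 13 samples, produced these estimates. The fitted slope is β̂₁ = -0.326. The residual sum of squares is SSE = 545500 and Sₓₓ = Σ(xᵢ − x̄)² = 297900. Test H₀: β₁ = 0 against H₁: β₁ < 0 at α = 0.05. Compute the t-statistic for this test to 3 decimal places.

t = -0.799

MSE = SSE/(n − 2) = 545500/11 = 49590.9.
SE(β̂₁) = √(MSE/Sₓₓ) = √(49590.9/297900) = 0.408005.
t = -0.326 / 0.408005 = -0.799.
df = n − 2 = 11.
One-sided p ≈ 0.2206, which is ≥ 0.05, so fail to reject H₀.
The data do not give significant evidence that the true slope on curing temperature is negative.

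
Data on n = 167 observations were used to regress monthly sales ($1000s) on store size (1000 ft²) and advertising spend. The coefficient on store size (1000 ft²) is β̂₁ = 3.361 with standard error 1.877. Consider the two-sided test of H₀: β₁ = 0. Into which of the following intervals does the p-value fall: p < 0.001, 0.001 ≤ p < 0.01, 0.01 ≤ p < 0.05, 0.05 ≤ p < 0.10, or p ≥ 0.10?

0.05 ≤ p < 0.10

t = 3.361 / 1.877 = 1.791.
df = n − k − 1 = 167 − 2 − 1 = 164.
Two-sided p = 2·P(T_{164} > |t|) ≈ 0.0752.
So 0.05 ≤ p < 0.10.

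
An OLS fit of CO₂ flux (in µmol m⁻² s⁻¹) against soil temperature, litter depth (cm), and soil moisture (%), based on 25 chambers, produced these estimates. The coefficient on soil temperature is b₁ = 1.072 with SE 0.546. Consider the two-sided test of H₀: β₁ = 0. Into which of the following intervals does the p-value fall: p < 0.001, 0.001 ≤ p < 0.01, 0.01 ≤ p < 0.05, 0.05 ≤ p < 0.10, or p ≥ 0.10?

t = 1.072 / 0.546 = 1.963.
df = n − k − 1 = 25 − 3 − 1 = 21.
Two-sided p = 2·P(T_{21} > |t|) ≈ 0.0630.
So 0.05 ≤ p < 0.10.

0.05 ≤ p < 0.10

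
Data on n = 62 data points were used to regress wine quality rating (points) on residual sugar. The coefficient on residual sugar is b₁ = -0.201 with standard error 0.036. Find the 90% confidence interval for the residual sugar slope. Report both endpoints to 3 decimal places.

(-0.261, -0.141)

df = n − 2 = 62 − 2 = 60.
t* = t_{0.05, 60} = 1.670649.
Margin = t* × SE = 1.670649 × 0.036 = 0.06014.
CI: -0.201 ± 0.06014 → (-0.261, -0.141).
With 90% confidence, each one-unit increase in residual sugar is associated with a change of between -0.261 and -0.141 points in wine quality rating.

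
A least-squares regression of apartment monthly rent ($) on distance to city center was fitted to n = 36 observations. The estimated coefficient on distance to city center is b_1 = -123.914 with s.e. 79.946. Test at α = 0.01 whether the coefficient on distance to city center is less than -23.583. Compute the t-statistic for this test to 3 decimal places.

H₀: β₁ = -23.583 vs H₁: β₁ < -23.583.
t = (b_1 − β₁⁰)/SE = (-123.914 − (-23.583)) / 79.946 = -1.255.
df = n − 2 = 36 − 2 = 34.
One-sided p ≈ 0.1090, which is ≥ 0.01, so fail to reject H₀.
The data do not give significant evidence that the true slope on distance to city center is below -23.583 $ per unit.

t = -1.255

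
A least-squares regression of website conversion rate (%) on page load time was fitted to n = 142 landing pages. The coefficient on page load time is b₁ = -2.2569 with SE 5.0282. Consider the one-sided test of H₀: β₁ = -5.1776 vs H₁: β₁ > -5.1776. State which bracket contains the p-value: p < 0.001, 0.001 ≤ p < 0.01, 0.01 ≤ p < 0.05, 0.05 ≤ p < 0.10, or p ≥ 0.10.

p ≥ 0.10

t = (-2.2569 − (-5.1776)) / 5.0282 = 0.581.
df = n − 2 = 142 − 2 = 140.
One-sided p = P(T_{140} > t) ≈ 0.2811.
So p ≥ 0.10.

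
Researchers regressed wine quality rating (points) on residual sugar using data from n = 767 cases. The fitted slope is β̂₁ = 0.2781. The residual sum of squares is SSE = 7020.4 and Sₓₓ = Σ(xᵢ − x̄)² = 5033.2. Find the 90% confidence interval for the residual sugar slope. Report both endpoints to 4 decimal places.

(0.2078, 0.3484)

MSE = SSE/(n − 2) = 7020.4/765 = 9.17699.
SE(β̂₁) = √(MSE/Sₓₓ) = √(9.17699/5033.2) = 0.0427.
df = n − 2 = 765.
t* = t_{0.05, 765} = 1.646848.
Margin = t* × SE = 1.646848 × 0.0427 = 0.070320.
CI: 0.2781 ± 0.070320 → (0.2078, 0.3484).
With 90% confidence, each one-unit increase in residual sugar is associated with a change of between 0.2078 and 0.3484 points in wine quality rating.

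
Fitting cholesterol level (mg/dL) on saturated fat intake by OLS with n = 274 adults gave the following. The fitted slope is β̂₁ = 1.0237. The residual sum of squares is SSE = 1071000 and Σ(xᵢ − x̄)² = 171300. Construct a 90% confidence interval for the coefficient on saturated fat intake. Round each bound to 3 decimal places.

MSE = SSE/(n − 2) = 1071000/272 = 3937.5.
SE(β̂₁) = √(MSE/Sₓₓ) = √(3937.5/171300) = 0.151611.
df = n − 2 = 272.
t* = t_{0.05, 272} = 1.650475.
Margin = t* × SE = 1.650475 × 0.151611 = 0.25023.
CI: 1.0237 ± 0.25023 → (0.773, 1.274).
With 90% confidence, each one-unit increase in saturated fat intake is associated with a change of between 0.773 and 1.274 mg/dL in cholesterol level.

(0.773, 1.274)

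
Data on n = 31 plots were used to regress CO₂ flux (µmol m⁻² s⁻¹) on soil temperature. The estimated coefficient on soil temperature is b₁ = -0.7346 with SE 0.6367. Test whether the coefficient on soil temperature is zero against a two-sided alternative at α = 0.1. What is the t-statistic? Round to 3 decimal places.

t = -1.154

H₀: β₁ = 0 vs H₁: β₁ ≠ 0.
t = (b₁ − β₁⁰)/SE = -0.7346 / 0.6367 = -1.154.
df = n − 2 = 31 − 2 = 29.
Two-sided p ≈ 0.2580, which is ≥ 0.1, so fail to reject H₀.
The data do not give significant evidence of an association between soil temperature and CO₂ flux.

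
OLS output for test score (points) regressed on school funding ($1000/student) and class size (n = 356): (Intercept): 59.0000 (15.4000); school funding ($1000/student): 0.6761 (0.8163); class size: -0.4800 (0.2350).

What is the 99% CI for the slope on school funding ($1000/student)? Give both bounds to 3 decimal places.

(-1.438, 2.790)

Read off: b = 0.6761, SE = 0.8163 for school funding ($1000/student).
df = n − k − 1 = 356 − 2 − 1 = 353.
t* = t_{0.005, 353} = 2.589828.
Margin = t* × SE = 2.589828 × 0.8163 = 2.11408.
CI: 0.6761 ± 2.11408 → (-1.438, 2.790).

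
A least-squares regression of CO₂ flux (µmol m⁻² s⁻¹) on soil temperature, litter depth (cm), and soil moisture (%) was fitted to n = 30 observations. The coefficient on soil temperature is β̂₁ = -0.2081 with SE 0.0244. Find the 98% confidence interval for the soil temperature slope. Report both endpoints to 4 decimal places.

(-0.2686, -0.1476)

df = n − k − 1 = 30 − 3 − 1 = 26.
t* = t_{0.01, 26} = 2.47863.
Margin = t* × SE = 2.47863 × 0.0244 = 0.060479.
CI: -0.2081 ± 0.060479 → (-0.2686, -0.1476).
With 98% confidence, each one-unit increase in soil temperature is associated with a change of between -0.2686 and -0.1476 µmol m⁻² s⁻¹ in CO₂ flux, holding the other predictors fixed.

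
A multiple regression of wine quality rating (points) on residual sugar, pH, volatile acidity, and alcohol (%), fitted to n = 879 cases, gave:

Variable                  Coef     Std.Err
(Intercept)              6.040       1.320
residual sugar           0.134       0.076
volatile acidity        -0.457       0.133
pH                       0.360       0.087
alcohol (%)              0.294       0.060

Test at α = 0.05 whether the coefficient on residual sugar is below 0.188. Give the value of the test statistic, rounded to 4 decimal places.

Read off: b = 0.134, SE = 0.076 for residual sugar.
H₀: β₁ = 0.188 vs H₁: β₁ < 0.188.
t = (0.134 − 0.188) / 0.076 = -0.7105.
df = n − k − 1 = 879 − 4 − 1 = 874.
One-sided p ≈ 0.2388, which is ≥ 0.05, so fail to reject H₀.
The data do not give significant evidence that the true slope on residual sugar is below 0.188 points per unit, holding the other predictors fixed.

t = -0.7105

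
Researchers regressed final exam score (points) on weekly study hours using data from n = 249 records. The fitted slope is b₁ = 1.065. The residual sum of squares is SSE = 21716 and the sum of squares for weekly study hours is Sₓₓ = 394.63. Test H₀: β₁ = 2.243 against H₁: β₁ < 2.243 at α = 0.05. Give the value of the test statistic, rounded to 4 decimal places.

t = -2.4957

MSE = SSE/(n − 2) = 21716/247 = 87.919.
SE(b₁) = √(MSE/Sₓₓ) = √(87.919/394.63) = 0.472005.
t = (1.065 − 2.243) / 0.472005 = -2.4957.
df = n − 2 = 247.
One-sided p ≈ 0.0066, which is < 0.05, so reject H₀.
There is evidence that the true slope on weekly study hours is below 2.243 points per unit.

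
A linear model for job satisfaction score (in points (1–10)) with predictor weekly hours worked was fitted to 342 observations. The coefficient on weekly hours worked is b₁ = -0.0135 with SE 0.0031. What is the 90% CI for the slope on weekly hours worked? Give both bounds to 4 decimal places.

(-0.0186, -0.0084)

df = n − 2 = 342 − 2 = 340.
t* = t_{0.05, 340} = 1.649348.
Margin = t* × SE = 1.649348 × 0.0031 = 0.005113.
CI: -0.0135 ± 0.005113 → (-0.0186, -0.0084).
With 90% confidence, each one-unit increase in weekly hours worked is associated with a change of between -0.0186 and -0.0084 points (1–10) in job satisfaction score.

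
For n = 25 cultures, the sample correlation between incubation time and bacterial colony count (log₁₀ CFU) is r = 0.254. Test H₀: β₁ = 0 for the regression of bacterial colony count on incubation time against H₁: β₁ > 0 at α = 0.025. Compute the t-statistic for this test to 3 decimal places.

t = r·√(n − 2)/√(1 − r²) = 0.254·√23/√0.935484 = 1.259.
df = n − 2 = 23.
One-sided p ≈ 0.1103, which is ≥ 0.025, so fail to reject H₀.
The data do not give significant evidence of a linear association between incubation time and bacterial colony count.

t = 1.259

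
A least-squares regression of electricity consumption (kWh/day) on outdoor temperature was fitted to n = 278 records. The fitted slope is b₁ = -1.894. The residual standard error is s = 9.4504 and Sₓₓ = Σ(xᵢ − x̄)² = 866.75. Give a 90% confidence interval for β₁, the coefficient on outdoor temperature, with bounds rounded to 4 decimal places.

SE(b₁) = s/√Sₓₓ = 9.4504/√866.75 = 0.320999.
df = n − 2 = 276.
t* = t_{0.05, 276} = 1.650393.
Margin = t* × SE = 1.650393 × 0.320999 = 0.529774.
CI: -1.894 ± 0.529774 → (-2.4238, -1.3642).
With 90% confidence, each one-unit increase in outdoor temperature is associated with a change of between -2.4238 and -1.3642 kWh/day in electricity consumption.

(-2.4238, -1.3642)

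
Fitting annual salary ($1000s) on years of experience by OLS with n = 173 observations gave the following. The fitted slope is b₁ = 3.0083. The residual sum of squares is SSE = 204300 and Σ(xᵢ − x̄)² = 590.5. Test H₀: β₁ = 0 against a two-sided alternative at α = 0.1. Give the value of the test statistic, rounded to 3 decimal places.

t = 2.115

MSE = SSE/(n − 2) = 204300/171 = 1194.74.
SE(b₁) = √(MSE/Sₓₓ) = √(1194.74/590.5) = 1.42241.
t = 3.0083 / 1.42241 = 2.115.
df = n − 2 = 171.
Two-sided p ≈ 0.0359, which is < 0.1, so reject H₀.
There is evidence that years of experience is associated with annual salary.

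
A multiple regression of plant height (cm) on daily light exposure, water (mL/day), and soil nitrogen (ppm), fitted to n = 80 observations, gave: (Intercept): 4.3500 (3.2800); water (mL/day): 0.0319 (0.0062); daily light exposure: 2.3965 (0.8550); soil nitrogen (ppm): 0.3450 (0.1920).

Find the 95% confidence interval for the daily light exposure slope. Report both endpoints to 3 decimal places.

Read off: b = 2.3965, SE = 0.8550 for daily light exposure.
df = n − k − 1 = 80 − 3 − 1 = 76.
t* = t_{0.025, 76} = 1.991673.
Margin = t* × SE = 1.991673 × 0.8550 = 1.70288.
CI: 2.3965 ± 1.70288 → (0.694, 4.099).

(0.694, 4.099)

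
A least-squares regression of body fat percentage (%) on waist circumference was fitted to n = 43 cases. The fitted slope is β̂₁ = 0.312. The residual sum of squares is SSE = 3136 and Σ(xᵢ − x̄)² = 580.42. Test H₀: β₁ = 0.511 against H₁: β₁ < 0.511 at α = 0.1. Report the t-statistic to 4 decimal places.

t = -0.5482

MSE = SSE/(n − 2) = 3136/41 = 76.4878.
SE(β̂₁) = √(MSE/Sₓₓ) = √(76.4878/580.42) = 0.363015.
t = (0.312 − 0.511) / 0.363015 = -0.5482.
df = n − 2 = 41.
One-sided p ≈ 0.2933, which is ≥ 0.1, so fail to reject H₀.
The data do not give significant evidence that the true slope on waist circumference is below 0.511 % per unit.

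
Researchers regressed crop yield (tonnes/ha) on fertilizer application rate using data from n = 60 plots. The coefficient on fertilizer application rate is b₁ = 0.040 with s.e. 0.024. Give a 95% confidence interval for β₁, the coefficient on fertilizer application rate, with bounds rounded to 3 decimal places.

(-0.008, 0.088)

df = n − 2 = 60 − 2 = 58.
t* = t_{0.025, 58} = 2.001717.
Margin = t* × SE = 2.001717 × 0.024 = 0.04804.
CI: 0.040 ± 0.04804 → (-0.008, 0.088).
With 95% confidence, each one-unit increase in fertilizer application rate is associated with a change of between -0.008 and 0.088 tonnes/ha in crop yield.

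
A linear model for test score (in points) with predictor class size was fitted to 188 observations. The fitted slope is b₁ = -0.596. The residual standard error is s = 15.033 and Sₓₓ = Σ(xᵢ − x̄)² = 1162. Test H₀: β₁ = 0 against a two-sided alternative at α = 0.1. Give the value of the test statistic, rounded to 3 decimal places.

t = -1.351

SE(b₁) = s/√Sₓₓ = 15.033/√1162 = 0.441004.
t = -0.596 / 0.441004 = -1.351.
df = n − 2 = 186.
Two-sided p ≈ 0.1782, which is ≥ 0.1, so fail to reject H₀.
The data do not give significant evidence of an association between class size and test score.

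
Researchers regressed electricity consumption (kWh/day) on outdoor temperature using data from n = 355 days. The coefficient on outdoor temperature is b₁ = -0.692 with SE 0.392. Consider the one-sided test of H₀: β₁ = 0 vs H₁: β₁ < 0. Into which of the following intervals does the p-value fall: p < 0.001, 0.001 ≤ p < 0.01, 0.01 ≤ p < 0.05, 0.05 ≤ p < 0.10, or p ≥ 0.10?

0.01 ≤ p < 0.05

t = -0.692 / 0.392 = -1.765.
df = n − 2 = 355 − 2 = 353.
One-sided p = P(T_{353} < t) ≈ 0.0392.
So 0.01 ≤ p < 0.05.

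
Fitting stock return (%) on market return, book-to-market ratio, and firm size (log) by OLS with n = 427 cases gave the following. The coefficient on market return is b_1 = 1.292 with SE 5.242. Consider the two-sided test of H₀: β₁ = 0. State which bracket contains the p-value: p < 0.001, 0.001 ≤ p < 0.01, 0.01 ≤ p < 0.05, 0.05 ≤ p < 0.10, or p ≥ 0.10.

t = 1.292 / 5.242 = 0.246.
df = n − k − 1 = 427 − 3 − 1 = 423.
Two-sided p = 2·P(T_{423} > |t|) ≈ 0.8054.
So p ≥ 0.10.

p ≥ 0.10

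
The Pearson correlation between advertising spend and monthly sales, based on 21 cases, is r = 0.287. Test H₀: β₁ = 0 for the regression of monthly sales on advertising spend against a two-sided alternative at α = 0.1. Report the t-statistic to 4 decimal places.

t = 1.3059

t = r·√(n − 2)/√(1 − r²) = 0.287·√19/√0.917631 = 1.3059.
df = n − 2 = 19.
Two-sided p ≈ 0.2072, which is ≥ 0.1, so fail to reject H₀.
The data do not give significant evidence of a linear association between advertising spend and monthly sales.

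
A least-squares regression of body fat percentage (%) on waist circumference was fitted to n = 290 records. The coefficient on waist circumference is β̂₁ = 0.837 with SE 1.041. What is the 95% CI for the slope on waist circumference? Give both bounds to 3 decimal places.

(-1.212, 2.886)

df = n − 2 = 290 − 2 = 288.
t* = t_{0.025, 288} = 1.968235.
Margin = t* × SE = 1.968235 × 1.041 = 2.04893.
CI: 0.837 ± 2.04893 → (-1.212, 2.886).
With 95% confidence, each one-unit increase in waist circumference is associated with a change of between -1.212 and 2.886 % in body fat percentage.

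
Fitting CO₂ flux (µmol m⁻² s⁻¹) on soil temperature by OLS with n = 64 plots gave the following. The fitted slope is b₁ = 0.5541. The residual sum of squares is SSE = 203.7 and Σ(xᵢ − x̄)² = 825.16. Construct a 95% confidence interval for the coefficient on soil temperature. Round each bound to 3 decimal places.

(0.428, 0.680)

MSE = SSE/(n − 2) = 203.7/62 = 3.28548.
SE(b₁) = √(MSE/Sₓₓ) = √(3.28548/825.16) = 0.0631002.
df = n − 2 = 62.
t* = t_{0.025, 62} = 1.998972.
Margin = t* × SE = 1.998972 × 0.0631002 = 0.12614.
CI: 0.5541 ± 0.12614 → (0.428, 0.680).
With 95% confidence, each one-unit increase in soil temperature is associated with a change of between 0.428 and 0.680 µmol m⁻² s⁻¹ in CO₂ flux.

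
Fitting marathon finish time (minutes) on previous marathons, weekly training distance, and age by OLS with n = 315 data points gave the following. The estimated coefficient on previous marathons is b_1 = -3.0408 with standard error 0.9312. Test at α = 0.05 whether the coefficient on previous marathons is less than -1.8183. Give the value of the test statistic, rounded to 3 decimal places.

t = -1.313

H₀: β₁ = -1.8183 vs H₁: β₁ < -1.8183.
t = (b_1 − β₁⁰)/SE = (-3.0408 − (-1.8183)) / 0.9312 = -1.313.
df = n − k − 1 = 315 − 3 − 1 = 311.
One-sided p ≈ 0.0951, which is ≥ 0.05, so fail to reject H₀.
The data do not give significant evidence that the true slope on previous marathons is below -1.8183 minutes per unit, holding the other predictors fixed.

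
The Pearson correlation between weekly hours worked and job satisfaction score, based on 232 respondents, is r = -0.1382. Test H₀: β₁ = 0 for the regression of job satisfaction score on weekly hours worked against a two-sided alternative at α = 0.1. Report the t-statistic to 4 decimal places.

t = r·√(n − 2)/√(1 − r²) = -0.1382·√230/√0.980901 = -2.1162.
df = n − 2 = 230.
Two-sided p ≈ 0.0354, which is < 0.1, so reject H₀.
There is evidence of a linear association between weekly hours worked and job satisfaction score.

t = -2.1162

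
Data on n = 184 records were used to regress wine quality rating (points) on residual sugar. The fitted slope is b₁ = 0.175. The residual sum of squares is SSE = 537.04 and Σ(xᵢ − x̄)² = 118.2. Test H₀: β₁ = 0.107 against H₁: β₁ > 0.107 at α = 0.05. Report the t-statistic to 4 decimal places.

MSE = SSE/(n − 2) = 537.04/182 = 2.95077.
SE(b₁) = √(MSE/Sₓₓ) = √(2.95077/118.2) = 0.158001.
t = (0.175 − 0.107) / 0.158001 = 0.4304.
df = n − 2 = 182.
One-sided p ≈ 0.3337, which is ≥ 0.05, so fail to reject H₀.
The data do not give significant evidence that the true slope on residual sugar exceeds 0.107 points per unit.

t = 0.4304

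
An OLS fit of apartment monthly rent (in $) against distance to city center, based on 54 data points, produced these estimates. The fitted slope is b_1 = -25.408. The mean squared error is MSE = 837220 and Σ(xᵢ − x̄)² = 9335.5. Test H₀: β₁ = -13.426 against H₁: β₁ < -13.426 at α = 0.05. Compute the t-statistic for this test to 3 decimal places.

SE(b_1) = √(MSE/Sₓₓ) = √(837220/9335.5) = 9.47002.
t = (-25.408 − (-13.426)) / 9.47002 = -1.265.
df = n − 2 = 52.
One-sided p ≈ 0.1057, which is ≥ 0.05, so fail to reject H₀.
The data do not give significant evidence that the true slope on distance to city center is below -13.426 $ per unit.

t = -1.265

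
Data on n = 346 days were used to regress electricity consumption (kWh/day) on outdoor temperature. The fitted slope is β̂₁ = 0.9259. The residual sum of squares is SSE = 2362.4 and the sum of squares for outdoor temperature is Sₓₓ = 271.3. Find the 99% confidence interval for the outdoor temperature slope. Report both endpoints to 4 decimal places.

MSE = SSE/(n − 2) = 2362.4/344 = 6.86744.
SE(β̂₁) = √(MSE/Sₓₓ) = √(6.86744/271.3) = 0.159101.
df = n − 2 = 344.
t* = t_{0.005, 344} = 2.590197.
Margin = t* × SE = 2.590197 × 0.159101 = 0.412103.
CI: 0.9259 ± 0.412103 → (0.5138, 1.3380).
With 99% confidence, each one-unit increase in outdoor temperature is associated with a change of between 0.5138 and 1.3380 kWh/day in electricity consumption.

(0.5138, 1.3380)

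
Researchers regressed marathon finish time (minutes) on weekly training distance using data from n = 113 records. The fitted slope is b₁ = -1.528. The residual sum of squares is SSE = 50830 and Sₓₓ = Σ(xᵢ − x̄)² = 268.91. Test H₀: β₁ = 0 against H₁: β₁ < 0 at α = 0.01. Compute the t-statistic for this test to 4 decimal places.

MSE = SSE/(n − 2) = 50830/111 = 457.928.
SE(b₁) = √(MSE/Sₓₓ) = √(457.928/268.91) = 1.30495.
t = -1.528 / 1.30495 = -1.1709.
df = n − 2 = 111.
One-sided p ≈ 0.1221, which is ≥ 0.01, so fail to reject H₀.
The data do not give significant evidence that the true slope on weekly training distance is negative.

t = -1.1709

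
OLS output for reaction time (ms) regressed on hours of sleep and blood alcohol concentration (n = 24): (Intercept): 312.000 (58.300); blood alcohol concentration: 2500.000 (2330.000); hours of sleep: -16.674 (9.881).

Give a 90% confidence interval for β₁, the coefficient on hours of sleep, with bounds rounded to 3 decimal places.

Read off: b = -16.674, SE = 9.881 for hours of sleep.
df = n − k − 1 = 24 − 2 − 1 = 21.
t* = t_{0.05, 21} = 1.720743.
Margin = t* × SE = 1.720743 × 9.881 = 17.00266.
CI: -16.674 ± 17.00266 → (-33.677, 0.329).

(-33.677, 0.329)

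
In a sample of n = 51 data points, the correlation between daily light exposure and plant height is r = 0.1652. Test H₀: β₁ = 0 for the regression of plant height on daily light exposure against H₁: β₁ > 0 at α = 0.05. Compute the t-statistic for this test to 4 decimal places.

t = 1.1725

t = r·√(n − 2)/√(1 − r²) = 0.1652·√49/√0.972709 = 1.1725.
df = n − 2 = 49.
One-sided p ≈ 0.1233, which is ≥ 0.05, so fail to reject H₀.
The data do not give significant evidence of a linear association between daily light exposure and plant height.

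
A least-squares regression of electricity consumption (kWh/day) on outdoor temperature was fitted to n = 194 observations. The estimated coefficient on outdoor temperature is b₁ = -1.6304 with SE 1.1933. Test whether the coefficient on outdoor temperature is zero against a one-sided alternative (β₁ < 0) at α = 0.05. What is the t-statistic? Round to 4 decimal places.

t = -1.3663

H₀: β₁ = 0 vs H₁: β₁ < 0.
t = (b₁ − β₁⁰)/SE = -1.6304 / 1.1933 = -1.3663.
df = n − 2 = 194 − 2 = 192.
One-sided p ≈ 0.0867, which is ≥ 0.05, so fail to reject H₀.
The data do not give significant evidence that the true slope on outdoor temperature is negative.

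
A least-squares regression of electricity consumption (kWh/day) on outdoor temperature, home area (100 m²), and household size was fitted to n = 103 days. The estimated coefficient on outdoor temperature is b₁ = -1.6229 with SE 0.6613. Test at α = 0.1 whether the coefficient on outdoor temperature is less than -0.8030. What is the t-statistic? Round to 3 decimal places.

t = -1.240

H₀: β₁ = -0.8030 vs H₁: β₁ < -0.8030.
t = (b₁ − β₁⁰)/SE = (-1.6229 − (-0.8030)) / 0.6613 = -1.240.
df = n − k − 1 = 103 − 3 − 1 = 99.
One-sided p ≈ 0.1090, which is ≥ 0.1, so fail to reject H₀.
The data do not give significant evidence that the true slope on outdoor temperature is below -0.8030 kWh/day per unit, holding the other predictors fixed.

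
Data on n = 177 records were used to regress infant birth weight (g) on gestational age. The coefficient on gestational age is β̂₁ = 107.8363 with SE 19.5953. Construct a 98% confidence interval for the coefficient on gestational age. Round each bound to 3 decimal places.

(61.830, 153.843)

df = n − 2 = 177 − 2 = 175.
t* = t_{0.01, 175} = 2.347845.
Margin = t* × SE = 2.347845 × 19.5953 = 46.00673.
CI: 107.8363 ± 46.00673 → (61.830, 153.843).
With 98% confidence, each one-unit increase in gestational age is associated with a change of between 61.830 and 153.843 g in infant birth weight.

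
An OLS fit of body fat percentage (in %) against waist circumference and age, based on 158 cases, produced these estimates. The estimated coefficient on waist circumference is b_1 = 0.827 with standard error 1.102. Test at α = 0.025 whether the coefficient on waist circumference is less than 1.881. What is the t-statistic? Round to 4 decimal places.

H₀: β₁ = 1.881 vs H₁: β₁ < 1.881.
t = (b_1 − β₁⁰)/SE = (0.827 − 1.881) / 1.102 = -0.9564.
df = n − k − 1 = 158 − 2 − 1 = 155.
One-sided p ≈ 0.1702, which is ≥ 0.025, so fail to reject H₀.
The data do not give significant evidence that the true slope on waist circumference is below 1.881 % per unit, holding the other predictors fixed.

t = -0.9564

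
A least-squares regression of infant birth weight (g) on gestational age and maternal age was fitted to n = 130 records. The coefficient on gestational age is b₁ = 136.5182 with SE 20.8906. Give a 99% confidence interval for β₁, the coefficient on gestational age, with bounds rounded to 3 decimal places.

df = n − k − 1 = 130 − 2 − 1 = 127.
t* = t_{0.005, 127} = 2.615096.
Margin = t* × SE = 2.615096 × 20.8906 = 54.63092.
CI: 136.5182 ± 54.63092 → (81.887, 191.149).
With 99% confidence, each one-unit increase in gestational age is associated with a change of between 81.887 and 191.149 g in infant birth weight, holding the other predictors fixed.

(81.887, 191.149)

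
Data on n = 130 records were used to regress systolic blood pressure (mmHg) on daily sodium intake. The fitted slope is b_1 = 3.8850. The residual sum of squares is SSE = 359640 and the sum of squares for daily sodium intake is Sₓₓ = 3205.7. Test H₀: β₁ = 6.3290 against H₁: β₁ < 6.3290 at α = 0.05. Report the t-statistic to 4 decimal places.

t = -2.6106

MSE = SSE/(n − 2) = 359640/128 = 2809.69.
SE(b_1) = √(MSE/Sₓₓ) = √(2809.69/3205.7) = 0.936198.
t = (3.8850 − 6.3290) / 0.936198 = -2.6106.
df = n − 2 = 128.
One-sided p ≈ 0.0051, which is < 0.05, so reject H₀.
There is evidence that the true slope on daily sodium intake is below 6.3290 mmHg per unit.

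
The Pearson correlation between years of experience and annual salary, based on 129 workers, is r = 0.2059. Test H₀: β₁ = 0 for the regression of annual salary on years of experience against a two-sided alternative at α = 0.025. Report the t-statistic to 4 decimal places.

t = r·√(n − 2)/√(1 − r²) = 0.2059·√127/√0.957605 = 2.3712.
df = n − 2 = 127.
Two-sided p ≈ 0.0192, which is < 0.025, so reject H₀.
There is evidence of a linear association between years of experience and annual salary.

t = 2.3712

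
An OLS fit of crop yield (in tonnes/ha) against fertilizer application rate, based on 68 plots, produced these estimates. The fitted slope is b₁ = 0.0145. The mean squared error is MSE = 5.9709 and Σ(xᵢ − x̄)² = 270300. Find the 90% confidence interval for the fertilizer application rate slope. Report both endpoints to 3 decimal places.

SE(b₁) = √(MSE/Sₓₓ) = √(5.9709/270300) = 0.00469999.
df = n − 2 = 66.
t* = t_{0.05, 66} = 1.668271.
Margin = t* × SE = 1.668271 × 0.00469999 = 0.00784.
CI: 0.0145 ± 0.00784 → (0.007, 0.022).
With 90% confidence, each one-unit increase in fertilizer application rate is associated with a change of between 0.007 and 0.022 tonnes/ha in crop yield.

(0.007, 0.022)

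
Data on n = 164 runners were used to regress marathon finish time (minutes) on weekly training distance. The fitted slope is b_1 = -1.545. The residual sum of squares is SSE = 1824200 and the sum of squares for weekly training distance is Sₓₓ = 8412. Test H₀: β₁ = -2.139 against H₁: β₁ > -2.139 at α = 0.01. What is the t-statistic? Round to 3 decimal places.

MSE = SSE/(n − 2) = 1824200/162 = 11260.5.
SE(b_1) = √(MSE/Sₓₓ) = √(11260.5/8412) = 1.15699.
t = (-1.545 − (-2.139)) / 1.15699 = 0.513.
df = n − 2 = 162.
One-sided p ≈ 0.3042, which is ≥ 0.01, so fail to reject H₀.
The data do not give significant evidence that the true slope on weekly training distance exceeds -2.139 minutes per unit.

t = 0.513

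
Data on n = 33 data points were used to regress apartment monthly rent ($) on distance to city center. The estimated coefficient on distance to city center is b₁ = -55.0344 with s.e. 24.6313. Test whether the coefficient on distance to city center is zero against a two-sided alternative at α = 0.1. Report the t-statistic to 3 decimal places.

t = -2.234

H₀: β₁ = 0 vs H₁: β₁ ≠ 0.
t = (b₁ − β₁⁰)/SE = -55.0344 / 24.6313 = -2.234.
df = n − 2 = 33 − 2 = 31.
Two-sided p ≈ 0.0328, which is < 0.1, so reject H₀.
There is evidence that distance to city center is associated with apartment monthly rent.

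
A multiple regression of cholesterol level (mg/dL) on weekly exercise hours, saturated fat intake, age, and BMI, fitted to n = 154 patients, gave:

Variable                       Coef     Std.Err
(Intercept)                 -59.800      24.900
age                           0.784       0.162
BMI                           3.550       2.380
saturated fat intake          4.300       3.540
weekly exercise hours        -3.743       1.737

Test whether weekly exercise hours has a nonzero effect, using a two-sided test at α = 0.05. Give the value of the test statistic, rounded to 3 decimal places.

Read off: b = -3.743, SE = 1.737 for weekly exercise hours.
H₀: β₁ = 0 vs H₁: β₁ ≠ 0.
t = -3.743 / 1.737 = -2.155.
df = n − k − 1 = 154 − 4 − 1 = 149.
Two-sided p ≈ 0.0328, which is < 0.05, so reject H₀.
There is evidence that weekly exercise hours is associated with cholesterol level, holding the other predictors fixed.

t = -2.155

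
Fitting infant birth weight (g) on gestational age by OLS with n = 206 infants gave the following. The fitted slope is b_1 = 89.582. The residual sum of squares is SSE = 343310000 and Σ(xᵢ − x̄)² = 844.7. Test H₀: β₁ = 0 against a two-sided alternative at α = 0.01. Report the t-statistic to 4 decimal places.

MSE = SSE/(n − 2) = 343310000/204 = 1.68289e+06.
SE(b_1) = √(MSE/Sₓₓ) = √(1.68289e+06/844.7) = 44.6351.
t = 89.582 / 44.6351 = 2.0070.
df = n − 2 = 204.
Two-sided p ≈ 0.0461, which is ≥ 0.01, so fail to reject H₀.
The data do not give significant evidence of an association between gestational age and infant birth weight.

t = 2.0070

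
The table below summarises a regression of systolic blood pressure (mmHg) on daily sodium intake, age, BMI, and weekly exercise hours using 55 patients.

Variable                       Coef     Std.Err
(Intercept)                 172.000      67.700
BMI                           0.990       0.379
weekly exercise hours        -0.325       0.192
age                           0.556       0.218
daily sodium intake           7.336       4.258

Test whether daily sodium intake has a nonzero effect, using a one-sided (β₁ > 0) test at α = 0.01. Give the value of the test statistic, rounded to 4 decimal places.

Read off: b = 7.336, SE = 4.258 for daily sodium intake.
H₀: β₁ = 0 vs H₁: β₁ > 0.
t = 7.336 / 4.258 = 1.7229.
df = n − k − 1 = 55 − 4 − 1 = 50.
One-sided p ≈ 0.0455, which is ≥ 0.01, so fail to reject H₀.
The data do not give significant evidence that the true slope on daily sodium intake is positive, holding the other predictors fixed.

t = 1.7229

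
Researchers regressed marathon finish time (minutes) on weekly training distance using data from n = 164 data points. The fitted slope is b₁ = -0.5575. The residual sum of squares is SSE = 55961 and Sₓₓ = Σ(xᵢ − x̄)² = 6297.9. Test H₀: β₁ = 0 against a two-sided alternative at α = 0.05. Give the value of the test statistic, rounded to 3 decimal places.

t = -2.380

MSE = SSE/(n − 2) = 55961/162 = 345.438.
SE(b₁) = √(MSE/Sₓₓ) = √(345.438/6297.9) = 0.2342.
t = -0.5575 / 0.2342 = -2.380.
df = n − 2 = 162.
Two-sided p ≈ 0.0185, which is < 0.05, so reject H₀.
There is evidence that weekly training distance is associated with marathon finish time.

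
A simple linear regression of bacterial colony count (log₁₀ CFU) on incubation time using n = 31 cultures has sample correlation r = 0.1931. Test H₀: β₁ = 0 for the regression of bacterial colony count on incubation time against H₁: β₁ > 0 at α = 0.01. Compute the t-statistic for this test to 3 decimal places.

t = r·√(n − 2)/√(1 − r²) = 0.1931·√29/√0.962712 = 1.060.
df = n − 2 = 29.
One-sided p ≈ 0.1490, which is ≥ 0.01, so fail to reject H₀.
The data do not give significant evidence of a linear association between incubation time and bacterial colony count.

t = 1.060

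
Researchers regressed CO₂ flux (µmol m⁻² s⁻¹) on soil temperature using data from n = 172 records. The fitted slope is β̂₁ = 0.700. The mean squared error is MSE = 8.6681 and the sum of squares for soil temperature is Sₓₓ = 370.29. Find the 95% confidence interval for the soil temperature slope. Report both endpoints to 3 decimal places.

(0.398, 1.002)

SE(β̂₁) = √(MSE/Sₓₓ) = √(8.6681/370.29) = 0.153.
df = n − 2 = 170.
t* = t_{0.025, 170} = 1.974017.
Margin = t* × SE = 1.974017 × 0.153 = 0.30202.
CI: 0.700 ± 0.30202 → (0.398, 1.002).
With 95% confidence, each one-unit increase in soil temperature is associated with a change of between 0.398 and 1.002 µmol m⁻² s⁻¹ in CO₂ flux.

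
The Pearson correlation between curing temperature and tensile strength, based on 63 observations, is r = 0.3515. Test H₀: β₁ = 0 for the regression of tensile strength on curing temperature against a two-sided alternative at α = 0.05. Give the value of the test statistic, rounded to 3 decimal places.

t = r·√(n − 2)/√(1 − r²) = 0.3515·√61/√0.876448 = 2.932.
df = n − 2 = 61.
Two-sided p ≈ 0.0047, which is < 0.05, so reject H₀.
There is evidence of a linear association between curing temperature and tensile strength.

t = 2.932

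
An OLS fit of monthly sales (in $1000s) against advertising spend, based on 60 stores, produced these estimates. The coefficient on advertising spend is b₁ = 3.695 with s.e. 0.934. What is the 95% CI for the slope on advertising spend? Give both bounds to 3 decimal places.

df = n − 2 = 60 − 2 = 58.
t* = t_{0.025, 58} = 2.001717.
Margin = t* × SE = 2.001717 × 0.934 = 1.86960.
CI: 3.695 ± 1.86960 → (1.825, 5.565).
With 95% confidence, each one-unit increase in advertising spend is associated with a change of between 1.825 and 5.565 $1000s in monthly sales.

(1.825, 5.565)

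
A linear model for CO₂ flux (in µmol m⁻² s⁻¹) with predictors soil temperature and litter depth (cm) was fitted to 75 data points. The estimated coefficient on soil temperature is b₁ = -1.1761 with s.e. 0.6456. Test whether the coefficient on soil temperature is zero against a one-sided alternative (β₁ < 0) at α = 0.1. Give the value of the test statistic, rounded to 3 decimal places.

H₀: β₁ = 0 vs H₁: β₁ < 0.
t = (b₁ − β₁⁰)/SE = -1.1761 / 0.6456 = -1.822.
df = n − k − 1 = 75 − 2 − 1 = 72.
One-sided p ≈ 0.0363, which is < 0.1, so reject H₀.
There is evidence that the true slope on soil temperature is negative, holding the other predictors fixed.

t = -1.822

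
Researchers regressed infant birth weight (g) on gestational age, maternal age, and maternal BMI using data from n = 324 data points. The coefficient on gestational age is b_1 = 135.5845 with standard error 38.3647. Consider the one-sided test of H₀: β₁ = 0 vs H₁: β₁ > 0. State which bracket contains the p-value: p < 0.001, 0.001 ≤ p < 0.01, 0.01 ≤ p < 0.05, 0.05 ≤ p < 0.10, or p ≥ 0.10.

t = 135.5845 / 38.3647 = 3.534.
df = n − k − 1 = 324 − 3 − 1 = 320.
One-sided p = P(T_{320} > t) ≈ 0.0002.
So p < 0.001.

p < 0.001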